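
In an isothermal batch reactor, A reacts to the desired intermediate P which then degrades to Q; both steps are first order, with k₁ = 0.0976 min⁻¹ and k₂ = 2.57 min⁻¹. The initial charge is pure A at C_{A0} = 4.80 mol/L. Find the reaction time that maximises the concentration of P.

1.32 min

The intermediate peaks when r₁ = r₂, i.e. k₁e^(−k₁t) = k₂e^(−k₂t), giving t_opt = ln(k₂/k₁)/(k₂−k₁).
= ln(2.57/0.0976)/(2.57−0.0976) = ln(26.33)/2.472 = 3.271/2.472 = 1.32 min.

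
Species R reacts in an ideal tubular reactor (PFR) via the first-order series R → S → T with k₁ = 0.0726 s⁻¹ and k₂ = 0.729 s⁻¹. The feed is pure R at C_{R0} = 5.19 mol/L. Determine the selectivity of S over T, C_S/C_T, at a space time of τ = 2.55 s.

0.792

Solving the coupled first-order balances gives C_S(τ) = [k₁/(k₂−k₁)]·C_{R0}·(e^(−k₁τ) − e^(−k₂τ)).
e^(−k₁τ) = e^(−0.0726×2.55) = e^(−0.1851) = 0.8310; e^(−k₂τ) = e^(−1.859) = 0.1558.
C_S = 0.0726×5.19/(0.729−0.0726) × (0.8310−0.1558) = 0.5740×0.6752 = 0.3876 mol/L.
C_R = C_{R0}e^(−k₁τ) = 4.313 mol/L, so C_T = C_{R0}−C_R−C_S = 0.4896 mol/L; C_S/C_T = 0.792.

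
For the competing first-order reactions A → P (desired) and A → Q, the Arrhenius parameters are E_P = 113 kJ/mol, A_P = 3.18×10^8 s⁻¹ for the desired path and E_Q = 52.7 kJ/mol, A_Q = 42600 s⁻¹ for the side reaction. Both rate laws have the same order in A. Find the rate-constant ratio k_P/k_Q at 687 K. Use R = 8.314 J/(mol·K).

0.194

Since both paths have the same order in A, the concentration cancels and S_{P/Q} = k_P/k_Q = (A_P/A_Q)·exp[(E_Q−E_P)/(RT)].
(E_Q−E_P)/(RT) = (52.7−113)×10³/(8.314×687) = -60300/5712 = -10.56.
k_P/k_Q = (3.18×10^8/42600)·exp(-10.56) = 7465 × 2.600×10^-5 = 0.194.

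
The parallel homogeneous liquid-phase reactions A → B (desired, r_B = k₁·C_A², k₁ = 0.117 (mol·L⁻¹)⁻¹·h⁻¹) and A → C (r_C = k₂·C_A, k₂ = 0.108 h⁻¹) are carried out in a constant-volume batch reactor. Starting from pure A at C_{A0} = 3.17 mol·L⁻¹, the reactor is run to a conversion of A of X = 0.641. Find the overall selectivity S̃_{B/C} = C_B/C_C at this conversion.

C_A = C_{A0}(1−X) = 1.138 mol·L⁻¹.
Along a PFR/batch, dC_C/dC_A = −r_C/(r_B+r_C) = −k₂/(k₂+k₁·C_A).
Integrating from C_{A0} to C_A: C_C = (0.108/0.117)·ln[(0.108+0.117·3.17)/(0.108+0.117·1.14)] = 0.9231·ln(0.4789/0.2411) = 0.6333 mol·L⁻¹.
Then C_B = (C_{A0}−C_A) − C_C = 2.032 − 0.6333 = 1.399 mol·L⁻¹.
S̃_{B/C} = C_B/C_C = 1.399/0.6333 = 2.21.

2.21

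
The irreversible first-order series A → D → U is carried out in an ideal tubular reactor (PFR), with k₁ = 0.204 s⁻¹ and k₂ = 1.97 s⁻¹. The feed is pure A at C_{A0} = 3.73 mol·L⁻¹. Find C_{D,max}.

Evaluating C_D at τ_opt = ln(k₂/k₁)/(k₂−k₁) gives C_{D,max}/C_{A0} = (k₁/k₂)^[k₂/(k₂−k₁)].
= (0.204/1.97)^(1.97/(1.97−0.204)) = (0.1036)^(1.116) = 0.07969.
C_{D,max} = 0.07969×3.73 = 0.297 mol·L⁻¹.

0.297 mol·L⁻¹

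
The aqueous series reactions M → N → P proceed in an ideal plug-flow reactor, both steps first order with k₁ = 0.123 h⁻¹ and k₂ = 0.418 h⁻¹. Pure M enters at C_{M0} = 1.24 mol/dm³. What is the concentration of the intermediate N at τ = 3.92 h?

0.219 mol/dm³

For first-order series with pure M initially, C_N(τ) = k₁C_{M0}/(k₂−k₁)·(e^(−k₁τ) − e^(−k₂τ)).
e^(−k₁τ) = e^(−0.123×3.92) = e^(−0.4822) = 0.6174; e^(−k₂τ) = e^(−1.639) = 0.1943.
C_N = 0.123×1.24/(0.418−0.123) × (0.6174−0.1943) = 0.5170×0.4232 = 0.2188 mol/dm³.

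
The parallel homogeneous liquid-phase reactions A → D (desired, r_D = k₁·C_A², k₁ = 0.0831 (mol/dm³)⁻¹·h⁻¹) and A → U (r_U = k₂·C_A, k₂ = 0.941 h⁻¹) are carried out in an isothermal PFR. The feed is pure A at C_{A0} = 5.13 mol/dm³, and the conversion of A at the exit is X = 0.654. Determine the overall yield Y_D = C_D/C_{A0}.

C_A = C_{A0}(1−X) = 1.775 mol/dm³.
Along a PFR/batch, dC_U/dC_A = −r_U/(r_D+r_U) = −k₂/(k₂+k₁·C_A).
Integrating from C_{A0} to C_A: C_U = (0.941/0.0831)·ln[(0.941+0.0831·5.13)/(0.941+0.0831·1.77)] = 11.32·ln(1.367/1.089) = 2.582 mol/dm³.
Then C_D = (C_{A0}−C_A) − C_U = 3.355 − 2.582 = 0.7728 mol/dm³.
Y_D = C_D/C_{A0} = 0.7728/5.13 = 0.151.

0.151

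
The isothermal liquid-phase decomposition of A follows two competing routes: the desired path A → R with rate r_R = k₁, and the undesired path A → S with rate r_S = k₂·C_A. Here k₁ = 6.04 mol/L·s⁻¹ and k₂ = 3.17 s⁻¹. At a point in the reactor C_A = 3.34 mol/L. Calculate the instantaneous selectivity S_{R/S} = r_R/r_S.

S_{R/S} = r_R/r_S = (k₁)/(k₂·C_A) = (k₁/k₂)·C_A⁻¹.
= (6.04) / (3.17×3.340) = 6.040/10.59 = 0.570.
The undesired path is higher order in A, so low C_A (CSTR or dilute feed) favours R.

0.570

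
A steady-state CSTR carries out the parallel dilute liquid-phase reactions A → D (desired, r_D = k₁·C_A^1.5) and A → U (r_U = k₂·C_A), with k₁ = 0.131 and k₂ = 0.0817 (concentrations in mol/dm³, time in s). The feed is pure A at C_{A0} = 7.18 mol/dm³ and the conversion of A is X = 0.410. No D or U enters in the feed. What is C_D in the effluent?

2.26 mol/dm³

Exit C_A = C_{A0}(1−X) = 7.18×0.590 = 4.236 mol/dm³.
A CSTR operates uniformly at the exit composition, giving r_D = 1.142 and r_U = 0.3461 (each k·C_A^n at C_A = 4.236).
Fraction of consumed A going to D: r_D/(r_D+r_U) = 0.7675.
C_D = 0.7675·C_{A0}·X = 0.7675×7.18×0.410 = 2.26 mol/dm³.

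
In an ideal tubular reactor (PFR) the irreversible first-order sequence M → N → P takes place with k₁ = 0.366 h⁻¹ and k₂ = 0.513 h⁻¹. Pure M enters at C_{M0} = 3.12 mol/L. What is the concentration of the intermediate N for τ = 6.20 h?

0.480 mol/L

The intermediate concentration in a first-order A→B→C sequence is C_N = k₁C_{M0}(e^(−k₁τ) − e^(−k₂τ))/(k₂−k₁).
e^(−k₁τ) = e^(−0.366×6.20) = e^(−2.269) = 0.1034; e^(−k₂τ) = e^(−3.181) = 0.04156.
C_N = 0.366×3.12/(0.513−0.366) × (0.1034−0.04156) = 7.768×0.06183 = 0.4803 mol/L.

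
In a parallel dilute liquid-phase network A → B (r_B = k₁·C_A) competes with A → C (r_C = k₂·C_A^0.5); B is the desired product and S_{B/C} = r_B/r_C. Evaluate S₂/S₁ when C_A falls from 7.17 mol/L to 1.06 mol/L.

S_{B/C} = (k₁/k₂)·C_A^0.5, so S₂/S₁ = (C_{A,2}/C_{A,1})^0.5.
= (1.06/7.17)^0.5 = (0.1478)^0.5 = 0.384.
Selectivity toward B falls as C_A falls — high-concentration operation is favoured.

0.384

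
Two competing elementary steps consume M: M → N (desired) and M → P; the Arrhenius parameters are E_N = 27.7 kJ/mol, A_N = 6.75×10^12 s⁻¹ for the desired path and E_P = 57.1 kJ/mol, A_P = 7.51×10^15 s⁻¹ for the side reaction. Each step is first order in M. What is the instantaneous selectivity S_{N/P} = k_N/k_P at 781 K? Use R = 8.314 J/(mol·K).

Since both paths have the same order in M, the concentration cancels and S_{N/P} = k_N/k_P = (A_N/A_P)·exp[(E_P−E_N)/(RT)].
(E_P−E_N)/(RT) = (57.1−27.7)×10³/(8.314×781) = 29400/6493 = 4.528.
k_N/k_P = (6.75×10^12/7.51×10^15)·exp(4.528) = 8.988×10^-4 × 92.55 = 0.0832.

0.0832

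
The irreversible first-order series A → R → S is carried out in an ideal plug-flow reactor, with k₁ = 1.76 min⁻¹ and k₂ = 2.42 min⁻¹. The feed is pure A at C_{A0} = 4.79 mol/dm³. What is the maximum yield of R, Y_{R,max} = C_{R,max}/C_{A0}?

Evaluating C_R at τ_opt = ln(k₂/k₁)/(k₂−k₁) gives C_{R,max}/C_{A0} = (k₁/k₂)^[k₂/(k₂−k₁)].
= (1.76/2.42)^(2.42/(2.42−1.76)) = (0.7273)^(3.667) = 0.3111.

0.311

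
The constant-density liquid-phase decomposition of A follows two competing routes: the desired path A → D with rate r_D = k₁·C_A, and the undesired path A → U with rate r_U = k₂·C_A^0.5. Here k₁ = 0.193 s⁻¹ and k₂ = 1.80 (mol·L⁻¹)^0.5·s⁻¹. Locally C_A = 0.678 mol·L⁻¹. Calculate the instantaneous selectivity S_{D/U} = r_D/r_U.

S_{D/U} = r_D/r_U = (k₁·C_A)/(k₂·C_A^0.5) = (k₁/k₂)·C_A^0.5.
= (0.193×0.6780) / (1.80×0.6780^0.5) = 0.1309/1.482 = 0.0883.
Since the desired path is higher order in A, keeping C_A high (PFR or concentrated feed) favours D.

0.0883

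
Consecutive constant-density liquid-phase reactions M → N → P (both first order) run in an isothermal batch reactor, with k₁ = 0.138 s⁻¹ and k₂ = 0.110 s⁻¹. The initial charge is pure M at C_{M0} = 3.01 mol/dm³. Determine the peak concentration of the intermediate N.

For a first-order series the maximum intermediate yield is C_{N,max}/C_{M0} = (k₁/k₂)^[k₂/(k₂−k₁)].
= (0.138/0.110)^(0.110/(0.110−0.138)) = (1.255)^(-3.929) = 0.4103.
C_{N,max} = 0.4103×3.01 = 1.23 mol/dm³.

1.23 mol/dm³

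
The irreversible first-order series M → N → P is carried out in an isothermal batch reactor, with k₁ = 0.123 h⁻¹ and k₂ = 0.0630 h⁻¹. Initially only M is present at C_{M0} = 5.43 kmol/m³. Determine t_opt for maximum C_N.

The intermediate peaks when r₁ = r₂, i.e. k₁e^(−k₁t) = k₂e^(−k₂t), giving t_opt = ln(k₂/k₁)/(k₂−k₁).
= ln(0.0630/0.123)/(0.0630−0.123) = ln(0.5122)/-0.06000 = -0.6690/-0.06000 = 11.2 h.

11.2 h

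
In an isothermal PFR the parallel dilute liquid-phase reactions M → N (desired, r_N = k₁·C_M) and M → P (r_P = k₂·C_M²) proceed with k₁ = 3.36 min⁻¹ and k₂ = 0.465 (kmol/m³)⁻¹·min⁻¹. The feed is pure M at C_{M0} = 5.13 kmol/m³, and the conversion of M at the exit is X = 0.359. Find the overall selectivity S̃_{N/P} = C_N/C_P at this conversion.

1.73

C_M = C_{M0}(1−X) = 3.288 kmol/m³.
Along a PFR/batch, dC_N/dC_M = −r_N/(r_N+r_P) = −k₁/(k₁+k₂·C_M).
Integrating from C_{M0} to C_M: C_N = (3.36/0.465)·ln[(3.36+0.465·5.13)/(3.36+0.465·3.29)] = 7.226·ln(5.745/4.889) = 1.166 kmol/m³.
C_P = (C_{M0}−C_M)−C_N = 0.6754 kmol/m³; S̃_{N/P} = 1.166/0.6754 = 1.73.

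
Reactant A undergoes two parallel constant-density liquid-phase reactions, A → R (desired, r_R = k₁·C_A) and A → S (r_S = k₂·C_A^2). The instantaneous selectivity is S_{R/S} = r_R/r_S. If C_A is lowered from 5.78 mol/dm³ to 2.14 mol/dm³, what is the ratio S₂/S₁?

S_{R/S} = (k₁/k₂)·C_A⁻¹, so S₂/S₁ = (C_{A,2}/C_{A,1})⁻¹.
= 5.78/2.14 = 2.70.

2.70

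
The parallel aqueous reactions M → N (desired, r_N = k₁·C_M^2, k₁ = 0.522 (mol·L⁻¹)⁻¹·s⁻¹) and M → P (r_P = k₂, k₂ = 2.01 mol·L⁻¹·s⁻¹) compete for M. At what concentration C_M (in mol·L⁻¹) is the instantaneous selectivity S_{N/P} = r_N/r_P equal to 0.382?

S_{N/P} = (k₁/k₂)·C_M^2 ⇒ C_M = (S·k₂/k₁)^(0.5).
= (0.382×2.01/0.522)^(0.5) = (1.471)^(0.5) = 1.21 mol·L⁻¹.

1.21 mol·L⁻¹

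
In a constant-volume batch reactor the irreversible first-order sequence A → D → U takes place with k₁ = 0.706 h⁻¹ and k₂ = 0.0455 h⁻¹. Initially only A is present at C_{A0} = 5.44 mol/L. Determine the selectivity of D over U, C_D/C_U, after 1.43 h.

The intermediate concentration in a first-order A→B→C sequence is C_D = k₁C_{A0}(e^(−k₁t) − e^(−k₂t))/(k₂−k₁).
e^(−k₁t) = e^(−0.706×1.43) = e^(−1.010) = 0.3644; e^(−k₂t) = e^(−0.06506) = 0.9370.
C_D = 0.706×5.44/(0.0455−0.706) × (0.3644−0.9370) = (-5.815)×(-0.5726) = 3.330 mol/L.
C_A = C_{A0}e^(−k₁t) = 1.982 mol/L, so C_U = C_{A0}−C_A−C_D = 0.1281 mol/L; C_D/C_U = 26.0.

26.0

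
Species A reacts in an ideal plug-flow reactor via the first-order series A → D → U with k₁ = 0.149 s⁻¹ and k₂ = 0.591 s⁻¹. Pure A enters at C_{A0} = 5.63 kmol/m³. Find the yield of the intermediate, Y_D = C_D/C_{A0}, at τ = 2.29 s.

0.153

Solving the coupled first-order balances gives C_D(τ) = [k₁/(k₂−k₁)]·C_{A0}·(e^(−k₁τ) − e^(−k₂τ)).
e^(−k₁τ) = e^(−0.149×2.29) = e^(−0.3412) = 0.7109; e^(−k₂τ) = e^(−1.353) = 0.2584.
C_D = 0.149×5.63/(0.591−0.149) × (0.7109−0.2584) = 1.898×0.4525 = 0.8589 kmol/m³.
Y_D = C_D/C_{A0} = 0.8589/5.63 = 0.153.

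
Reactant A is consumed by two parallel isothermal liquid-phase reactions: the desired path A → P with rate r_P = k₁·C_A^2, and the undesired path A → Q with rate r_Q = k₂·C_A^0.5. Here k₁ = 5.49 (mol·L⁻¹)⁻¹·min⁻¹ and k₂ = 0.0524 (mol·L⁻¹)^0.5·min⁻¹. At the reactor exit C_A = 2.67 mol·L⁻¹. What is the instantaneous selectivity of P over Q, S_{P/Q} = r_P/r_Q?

S_{P/Q} = r_P/r_Q = (k₁·C_A^2)/(k₂·C_A^0.5) = (k₁/k₂)·C_A^1.5.
= (5.49×2.670^2) / (0.0524×2.670^0.5) = 39.14/0.08562 = 457.
Since the desired path is higher order in A, keeping C_A high (PFR or concentrated feed) favours P.

457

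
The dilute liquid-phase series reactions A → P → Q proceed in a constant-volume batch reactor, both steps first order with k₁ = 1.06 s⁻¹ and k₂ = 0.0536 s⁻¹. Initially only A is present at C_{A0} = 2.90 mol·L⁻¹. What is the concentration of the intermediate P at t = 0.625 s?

The intermediate concentration in a first-order A→B→C sequence is C_P = k₁C_{A0}(e^(−k₁t) − e^(−k₂t))/(k₂−k₁).
e^(−k₁t) = e^(−1.06×0.625) = e^(−0.6625) = 0.5156; e^(−k₂t) = e^(−0.03350) = 0.9671.
C_P = 1.06×2.90/(0.0536−1.06) × (0.5156−0.9671) = (-3.054)×(-0.4515) = 1.379 mol·L⁻¹.

1.38 mol·L⁻¹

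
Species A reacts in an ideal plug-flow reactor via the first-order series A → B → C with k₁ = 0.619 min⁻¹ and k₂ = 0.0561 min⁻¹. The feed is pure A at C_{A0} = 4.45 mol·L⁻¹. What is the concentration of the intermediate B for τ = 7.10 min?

Solving the coupled first-order balances gives C_B(τ) = [k₁/(k₂−k₁)]·C_{A0}·(e^(−k₁τ) − e^(−k₂τ)).
e^(−k₁τ) = e^(−0.619×7.10) = e^(−4.395) = 0.01234; e^(−k₂τ) = e^(−0.3983) = 0.6715.
C_B = 0.619×4.45/(0.0561−0.619) × (0.01234−0.6715) = (-4.893)×(-0.6591) = 3.225 mol·L⁻¹.

3.23 mol·L⁻¹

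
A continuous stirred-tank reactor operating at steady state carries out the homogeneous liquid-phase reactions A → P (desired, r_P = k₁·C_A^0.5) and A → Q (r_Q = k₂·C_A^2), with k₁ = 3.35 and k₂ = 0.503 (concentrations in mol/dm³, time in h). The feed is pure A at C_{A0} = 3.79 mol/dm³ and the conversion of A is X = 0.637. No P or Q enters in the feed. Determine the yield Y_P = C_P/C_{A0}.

Exit C_A = C_{A0}(1−X) = 3.79×0.363 = 1.376 mol/dm³.
Rates in a CSTR are evaluated at the outlet concentration: r_P = 3.35×1.376^0.5 = 3.929, r_Q = 0.503×1.376^2 = 0.9520.
Fraction of consumed A going to P: r_P/(r_P+r_Q) = 0.8050.
C_P = 0.8050·C_{A0}·X = 0.8050×3.79×0.637 = 1.94 mol/dm³; Y_P = C_P/C_{A0} = 0.513.

0.513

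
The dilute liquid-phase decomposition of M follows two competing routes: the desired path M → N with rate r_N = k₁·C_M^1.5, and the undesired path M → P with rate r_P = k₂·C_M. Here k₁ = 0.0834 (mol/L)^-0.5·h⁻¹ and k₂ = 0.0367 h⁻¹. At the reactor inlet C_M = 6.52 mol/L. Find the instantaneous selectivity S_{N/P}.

5.80

S_{N/P} = r_N/r_P = (k₁·C_M^1.5)/(k₂·C_M) = (k₁/k₂)·C_M^0.5.
= (0.0834×6.520^1.5) / (0.0367×6.520) = 1.388/0.2393 = 5.80.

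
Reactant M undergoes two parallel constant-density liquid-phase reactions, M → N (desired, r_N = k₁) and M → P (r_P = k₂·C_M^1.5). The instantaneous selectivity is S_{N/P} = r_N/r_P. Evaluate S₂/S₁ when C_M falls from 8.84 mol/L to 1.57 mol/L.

S_{N/P} = (k₁/k₂)·C_M^-1.5, so S₂/S₁ = (C_{M,2}/C_{M,1})^-1.5.
= (1.57/8.84)^(-1.5) = (0.1776)^(-1.5) = 13.4.

13.4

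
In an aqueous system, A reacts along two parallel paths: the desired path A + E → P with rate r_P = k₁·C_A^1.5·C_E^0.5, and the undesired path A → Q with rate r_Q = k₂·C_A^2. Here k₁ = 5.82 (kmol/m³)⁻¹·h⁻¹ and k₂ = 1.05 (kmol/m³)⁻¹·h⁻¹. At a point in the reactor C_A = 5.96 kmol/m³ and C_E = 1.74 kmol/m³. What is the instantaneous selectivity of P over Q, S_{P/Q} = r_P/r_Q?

S_{P/Q} = r_P/r_Q = (k₁·C_A^1.5·C_E^0.5)/(k₂·C_A^2) = (k₁/k₂)·C_A^-0.5·C_E^0.5.
= (5.82×5.960^1.5×1.740^0.5) / (1.05×5.960^2) = 111.7/37.30 = 2.99.
The undesired path is higher order in A, so low C_A (CSTR or dilute feed) favours P.

2.99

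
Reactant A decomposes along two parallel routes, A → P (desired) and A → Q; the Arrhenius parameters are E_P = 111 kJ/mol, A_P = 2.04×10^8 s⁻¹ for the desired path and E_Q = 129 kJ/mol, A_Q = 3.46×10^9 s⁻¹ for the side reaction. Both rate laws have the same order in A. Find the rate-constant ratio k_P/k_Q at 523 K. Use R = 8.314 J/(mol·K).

3.70

With equal orders, S_{P/Q} = k_P/k_Q = (A_P/A_Q)·exp[(E_Q−E_P)/(RT)].
(E_Q−E_P)/(RT) = (129−111)×10³/(8.314×523) = 18000/4348 = 4.140.
k_P/k_Q = (2.04×10^8/3.46×10^9)·exp(4.140) = 0.05896 × 62.78 = 3.70.
Since E_P < E_Q, lowering the temperature improves selectivity toward P.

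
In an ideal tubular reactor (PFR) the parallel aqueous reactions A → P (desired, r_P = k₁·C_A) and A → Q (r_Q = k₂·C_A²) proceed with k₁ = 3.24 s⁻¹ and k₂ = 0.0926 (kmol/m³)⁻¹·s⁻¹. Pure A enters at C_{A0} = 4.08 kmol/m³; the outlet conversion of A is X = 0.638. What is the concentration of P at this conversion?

C_A = C_{A0}(1−X) = 1.477 kmol/m³.
Along a PFR/batch, dC_P/dC_A = −r_P/(r_P+r_Q) = −k₁/(k₁+k₂·C_A).
Integrating from C_{A0} to C_A: C_P = (3.24/0.0926)·ln[(3.24+0.0926·4.08)/(3.24+0.0926·1.48)] = 34.99·ln(3.618/3.377) = 2.412 kmol/m³.

2.41 kmol/m³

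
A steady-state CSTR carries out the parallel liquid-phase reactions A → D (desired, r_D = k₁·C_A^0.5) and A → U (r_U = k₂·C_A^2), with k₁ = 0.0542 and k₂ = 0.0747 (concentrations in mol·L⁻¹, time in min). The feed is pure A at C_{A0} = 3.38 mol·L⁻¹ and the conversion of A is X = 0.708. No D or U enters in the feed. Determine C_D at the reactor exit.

Exit C_A = C_{A0}(1−X) = 3.38×0.292 = 0.9870 mol·L⁻¹.
In a CSTR the entire volume is at exit conditions, so r_D = 0.0542×0.9870^0.5 = 0.05385 and r_U = 0.0747×0.9870^2 = 0.07276.
Fraction of consumed A going to D: r_D/(r_D+r_U) = 0.4253.
C_D = 0.4253·C_{A0}·X = 0.4253×3.38×0.708 = 1.02 mol·L⁻¹.

1.02 mol·L⁻¹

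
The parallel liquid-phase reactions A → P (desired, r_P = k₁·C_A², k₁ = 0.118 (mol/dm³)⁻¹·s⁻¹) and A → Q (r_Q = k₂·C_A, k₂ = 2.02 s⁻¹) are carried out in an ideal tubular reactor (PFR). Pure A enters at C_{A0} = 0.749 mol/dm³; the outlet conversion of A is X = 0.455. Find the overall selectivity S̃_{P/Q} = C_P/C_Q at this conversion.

0.0338

C_A = C_{A0}(1−X) = 0.4082 mol/dm³.
Along a PFR/batch, dC_Q/dC_A = −r_Q/(r_P+r_Q) = −k₂/(k₂+k₁·C_A).
Integrating from C_{A0} to C_A: C_Q = (2.02/0.118)·ln[(2.02+0.118·0.749)/(2.02+0.118·0.408)] = 17.12·ln(2.108/2.068) = 0.3297 mol/dm³.
Then C_P = (C_{A0}−C_A) − C_Q = 0.3408 − 0.3297 = 0.01113 mol/dm³.
S̃_{P/Q} = C_P/C_Q = 0.01113/0.3297 = 0.0338.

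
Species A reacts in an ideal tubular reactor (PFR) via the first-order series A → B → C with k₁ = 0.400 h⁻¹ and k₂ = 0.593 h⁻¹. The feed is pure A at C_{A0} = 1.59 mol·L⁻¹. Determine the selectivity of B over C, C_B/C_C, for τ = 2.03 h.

1.16

For first-order series with pure A initially, C_B(τ) = k₁C_{A0}/(k₂−k₁)·(e^(−k₁τ) − e^(−k₂τ)).
e^(−k₁τ) = e^(−0.400×2.03) = e^(−0.8120) = 0.4440; e^(−k₂τ) = e^(−1.204) = 0.3001.
C_B = 0.400×1.59/(0.593−0.400) × (0.4440−0.3001) = 3.295×0.1439 = 0.4742 mol·L⁻¹.
C_A = C_{A0}e^(−k₁τ) = 0.7059 mol·L⁻¹, so C_C = C_{A0}−C_A−C_B = 0.4098 mol·L⁻¹; C_B/C_C = 1.16.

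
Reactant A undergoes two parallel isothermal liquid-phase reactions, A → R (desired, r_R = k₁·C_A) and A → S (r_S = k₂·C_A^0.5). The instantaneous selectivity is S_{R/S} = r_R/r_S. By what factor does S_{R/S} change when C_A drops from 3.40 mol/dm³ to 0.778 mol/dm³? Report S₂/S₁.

S_{R/S} = (k₁/k₂)·C_A^0.5, so S₂/S₁ = (C_{A,2}/C_{A,1})^0.5.
= (0.778/3.40)^0.5 = (0.2288)^0.5 = 0.478.

0.478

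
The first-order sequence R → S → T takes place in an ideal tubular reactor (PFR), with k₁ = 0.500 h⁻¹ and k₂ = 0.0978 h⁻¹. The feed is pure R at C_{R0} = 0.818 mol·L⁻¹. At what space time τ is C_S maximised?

Setting dC_S/dτ = 0 gives τ_opt = ln(k₂/k₁)/(k₂−k₁).
= ln(0.0978/0.500)/(0.0978−0.500) = ln(0.1956)/-0.4022 = -1.632/-0.4022 = 4.06 h.

4.06 h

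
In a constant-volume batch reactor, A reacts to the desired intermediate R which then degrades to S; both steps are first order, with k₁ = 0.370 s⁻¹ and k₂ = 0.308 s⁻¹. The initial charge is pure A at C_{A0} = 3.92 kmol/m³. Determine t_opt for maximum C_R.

Setting dC_R/dt = 0 gives t_opt = ln(k₂/k₁)/(k₂−k₁).
= ln(0.308/0.370)/(0.308−0.370) = ln(0.8324)/-0.06200 = -0.1834/-0.06200 = 2.96 s.

2.96 s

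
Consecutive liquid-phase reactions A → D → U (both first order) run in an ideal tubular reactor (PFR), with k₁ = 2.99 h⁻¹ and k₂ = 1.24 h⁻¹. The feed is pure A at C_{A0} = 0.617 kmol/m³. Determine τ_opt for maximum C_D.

Setting dC_D/dτ = 0 gives τ_opt = ln(k₂/k₁)/(k₂−k₁).
= ln(1.24/2.99)/(1.24−2.99) = ln(0.4147)/-1.750 = -0.8802/-1.750 = 0.503 h.

0.503 h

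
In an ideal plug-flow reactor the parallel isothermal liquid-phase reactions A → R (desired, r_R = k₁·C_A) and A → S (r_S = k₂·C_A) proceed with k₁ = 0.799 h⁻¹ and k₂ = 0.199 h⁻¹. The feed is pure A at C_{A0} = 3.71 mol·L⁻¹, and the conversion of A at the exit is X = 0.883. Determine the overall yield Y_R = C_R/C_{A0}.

0.707

C_A = C_{A0}(1−X) = 0.4341 mol·L⁻¹.
Both paths are first order in A, so the instantaneous fraction to R is constant: dC_R/d(−C_A) = k₁/(k₁+k₂) = 0.8006.
C_R = 0.8006·(C_{A0}−C_A) = 0.8006×3.276 = 2.62 mol·L⁻¹.
Y_R = C_R/C_{A0} = 2.623/3.71 = 0.707.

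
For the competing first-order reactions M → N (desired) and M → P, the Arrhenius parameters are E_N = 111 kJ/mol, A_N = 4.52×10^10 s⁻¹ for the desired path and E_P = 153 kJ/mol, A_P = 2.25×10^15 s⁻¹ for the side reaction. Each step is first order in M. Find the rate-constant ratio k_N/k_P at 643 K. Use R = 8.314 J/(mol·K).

Since both paths have the same order in M, the concentration cancels and S_{N/P} = k_N/k_P = (A_N/A_P)·exp[(E_P−E_N)/(RT)].
(E_P−E_N)/(RT) = (153−111)×10³/(8.314×643) = 42000/5346 = 7.856.
k_N/k_P = (4.52×10^10/2.25×10^15)·exp(7.856) = 2.009×10^-5 × 2582 = 0.0519.

0.0519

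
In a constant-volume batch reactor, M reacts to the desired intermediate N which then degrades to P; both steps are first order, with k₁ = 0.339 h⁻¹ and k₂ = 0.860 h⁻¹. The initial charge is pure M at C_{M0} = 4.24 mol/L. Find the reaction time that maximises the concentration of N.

The intermediate peaks when r₁ = r₂, i.e. k₁e^(−k₁t) = k₂e^(−k₂t), giving t_opt = ln(k₂/k₁)/(k₂−k₁).
= ln(0.860/0.339)/(0.860−0.339) = ln(2.537)/0.5210 = 0.9309/0.5210 = 1.79 h.

1.79 h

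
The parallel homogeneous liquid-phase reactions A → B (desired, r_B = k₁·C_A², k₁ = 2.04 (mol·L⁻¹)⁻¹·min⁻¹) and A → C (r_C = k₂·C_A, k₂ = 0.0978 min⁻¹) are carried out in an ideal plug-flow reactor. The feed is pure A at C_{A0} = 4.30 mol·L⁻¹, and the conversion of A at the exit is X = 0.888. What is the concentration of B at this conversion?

C_A = C_{A0}(1−X) = 0.4816 mol·L⁻¹.
Along a PFR/batch, dC_C/dC_A = −r_C/(r_B+r_C) = −k₂/(k₂+k₁·C_A).
Integrating from C_{A0} to C_A: C_C = (0.0978/2.04)·ln[(0.0978+2.04·4.30)/(0.0978+2.04·0.482)] = 0.04794·ln(8.870/1.080) = 0.1009 mol·L⁻¹.
Then C_B = (C_{A0}−C_A) − C_C = 3.818 − 0.1009 = 3.717 mol·L⁻¹.

3.72 mol·L⁻¹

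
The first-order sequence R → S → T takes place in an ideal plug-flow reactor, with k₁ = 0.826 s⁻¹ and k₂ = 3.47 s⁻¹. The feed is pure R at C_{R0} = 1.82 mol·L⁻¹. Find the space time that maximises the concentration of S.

Setting dC_S/dτ = 0 gives τ_opt = ln(k₂/k₁)/(k₂−k₁).
= ln(3.47/0.826)/(3.47−0.826) = ln(4.201)/2.644 = 1.435/2.644 = 0.543 s.

0.543 s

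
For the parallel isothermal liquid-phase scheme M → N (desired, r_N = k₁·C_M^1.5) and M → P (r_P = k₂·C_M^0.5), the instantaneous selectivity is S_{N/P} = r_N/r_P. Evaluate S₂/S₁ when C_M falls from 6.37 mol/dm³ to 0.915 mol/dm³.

S_{N/P} = (k₁/k₂)·C_M, so S₂/S₁ = (C_{M,2}/C_{M,1}).
= 0.915/6.37 = 0.144.

0.144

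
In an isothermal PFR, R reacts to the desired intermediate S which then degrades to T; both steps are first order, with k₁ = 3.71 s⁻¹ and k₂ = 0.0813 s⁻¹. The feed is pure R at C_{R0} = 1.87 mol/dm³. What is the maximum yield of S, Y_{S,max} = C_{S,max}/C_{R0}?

For a first-order series the maximum intermediate yield is C_{S,max}/C_{R0} = (k₁/k₂)^[k₂/(k₂−k₁)].
= (3.71/0.0813)^(0.0813/(0.0813−3.71)) = (45.63)^(-0.02240) = 0.9180.

0.918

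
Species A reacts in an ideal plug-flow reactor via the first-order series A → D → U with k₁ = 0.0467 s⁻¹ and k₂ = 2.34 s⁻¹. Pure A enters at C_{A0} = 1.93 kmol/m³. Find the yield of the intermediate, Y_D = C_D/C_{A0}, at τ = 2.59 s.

For first-order series with pure A initially, C_D(τ) = k₁C_{A0}/(k₂−k₁)·(e^(−k₁τ) − e^(−k₂τ)).
e^(−k₁τ) = e^(−0.0467×2.59) = e^(−0.1210) = 0.8861; e^(−k₂τ) = e^(−6.061) = 0.002333.
C_D = 0.0467×1.93/(2.34−0.0467) × (0.8861−0.002333) = 0.03930×0.8837 = 0.03473 kmol/m³.
Y_D = C_D/C_{A0} = 0.03473/1.93 = 0.0180.

0.0180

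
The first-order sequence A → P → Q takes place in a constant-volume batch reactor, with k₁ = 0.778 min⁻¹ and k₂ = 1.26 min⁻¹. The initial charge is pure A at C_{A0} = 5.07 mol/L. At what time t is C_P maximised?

1.00 min

For first-order series the maximum of C_P occurs at t_opt = ln(k₂/k₁)/(k₂−k₁).
= ln(1.26/0.778)/(1.26−0.778) = ln(1.620)/0.4820 = 0.4821/0.4820 = 1.00 min.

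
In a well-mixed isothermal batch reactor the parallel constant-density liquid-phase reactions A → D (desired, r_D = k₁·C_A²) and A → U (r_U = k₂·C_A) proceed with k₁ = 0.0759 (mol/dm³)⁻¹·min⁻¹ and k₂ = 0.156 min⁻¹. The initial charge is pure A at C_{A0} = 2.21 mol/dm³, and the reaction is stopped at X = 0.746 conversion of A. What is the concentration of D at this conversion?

C_A = C_{A0}(1−X) = 0.5613 mol/dm³.
Along a PFR/batch, dC_U/dC_A = −r_U/(r_D+r_U) = −k₂/(k₂+k₁·C_A).
Integrating from C_{A0} to C_A: C_U = (0.156/0.0759)·ln[(0.156+0.0759·2.21)/(0.156+0.0759·0.561)] = 2.055·ln(0.3237/0.1986) = 1.004 mol/dm³.
Then C_D = (C_{A0}−C_A) − C_U = 1.649 − 1.004 = 0.6444 mol/dm³.

0.644 mol/dm³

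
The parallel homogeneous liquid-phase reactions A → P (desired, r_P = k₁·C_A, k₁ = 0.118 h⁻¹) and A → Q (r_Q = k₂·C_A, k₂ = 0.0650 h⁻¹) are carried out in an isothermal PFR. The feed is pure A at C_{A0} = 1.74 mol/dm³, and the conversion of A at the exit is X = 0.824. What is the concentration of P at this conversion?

0.925 mol/dm³

C_A = C_{A0}(1−X) = 0.3062 mol/dm³.
Both paths are first order in A, so the instantaneous fraction to P is constant: dC_P/d(−C_A) = k₁/(k₁+k₂) = 0.6448.
C_P = 0.6448·(C_{A0}−C_A) = 0.6448×1.434 = 0.925 mol/dm³.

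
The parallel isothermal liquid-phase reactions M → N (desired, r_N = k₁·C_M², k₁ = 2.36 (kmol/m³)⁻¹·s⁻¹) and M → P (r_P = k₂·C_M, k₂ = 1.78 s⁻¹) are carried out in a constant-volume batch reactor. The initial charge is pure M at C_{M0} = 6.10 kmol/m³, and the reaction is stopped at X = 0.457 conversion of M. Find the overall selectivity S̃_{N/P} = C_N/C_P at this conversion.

C_M = C_{M0}(1−X) = 3.312 kmol/m³.
Along a PFR/batch, dC_P/dC_M = −r_P/(r_N+r_P) = −k₂/(k₂+k₁·C_M).
Integrating from C_{M0} to C_M: C_P = (1.78/2.36)·ln[(1.78+2.36·6.10)/(1.78+2.36·3.31)] = 0.7542·ln(16.18/9.597) = 0.3938 kmol/m³.
Then C_N = (C_{M0}−C_M) − C_P = 2.788 − 0.3938 = 2.394 kmol/m³.
S̃_{N/P} = C_N/C_P = 2.394/0.3938 = 6.08.

6.08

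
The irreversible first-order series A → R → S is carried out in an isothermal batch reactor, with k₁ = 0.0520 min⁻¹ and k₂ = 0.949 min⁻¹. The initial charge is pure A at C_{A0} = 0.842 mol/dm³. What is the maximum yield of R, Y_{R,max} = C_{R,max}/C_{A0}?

For a first-order series the maximum intermediate yield is C_{R,max}/C_{A0} = (k₁/k₂)^[k₂/(k₂−k₁)].
= (0.0520/0.949)^(0.949/(0.949−0.0520)) = (0.05479)^(1.058) = 0.04630.

0.0463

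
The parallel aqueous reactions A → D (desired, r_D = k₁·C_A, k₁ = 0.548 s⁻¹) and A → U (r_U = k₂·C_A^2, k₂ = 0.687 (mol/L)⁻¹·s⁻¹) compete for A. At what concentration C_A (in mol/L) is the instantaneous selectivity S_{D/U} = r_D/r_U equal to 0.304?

2.62 mol/L

S_{D/U} = (k₁/k₂)·C_A⁻¹ ⇒ C_A = (S·k₂/k₁)^(-1).
= (0.304×0.687/0.548)^(-1) = (0.3811)^(-1) = 2.62 mol/L.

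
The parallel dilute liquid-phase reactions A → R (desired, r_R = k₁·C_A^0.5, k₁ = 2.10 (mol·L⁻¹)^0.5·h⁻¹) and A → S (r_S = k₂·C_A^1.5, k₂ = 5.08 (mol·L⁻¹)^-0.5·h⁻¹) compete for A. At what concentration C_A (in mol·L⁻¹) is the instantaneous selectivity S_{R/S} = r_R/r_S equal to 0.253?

S_{R/S} = (k₁/k₂)·C_A⁻¹ ⇒ C_A = (S·k₂/k₁)^(-1).
= (0.253×5.08/2.10)^(-1) = (0.6120)^(-1) = 1.63 mol·L⁻¹.

1.63 mol·L⁻¹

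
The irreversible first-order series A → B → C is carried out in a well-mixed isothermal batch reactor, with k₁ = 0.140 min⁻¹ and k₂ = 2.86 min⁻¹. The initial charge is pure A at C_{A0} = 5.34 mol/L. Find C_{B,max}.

For a first-order series the maximum intermediate yield is C_{B,max}/C_{A0} = (k₁/k₂)^[k₂/(k₂−k₁)].
= (0.140/2.86)^(2.86/(2.86−0.140)) = (0.04895)^(1.051) = 0.04191.
C_{B,max} = 0.04191×5.34 = 0.224 mol/L.

0.224 mol/L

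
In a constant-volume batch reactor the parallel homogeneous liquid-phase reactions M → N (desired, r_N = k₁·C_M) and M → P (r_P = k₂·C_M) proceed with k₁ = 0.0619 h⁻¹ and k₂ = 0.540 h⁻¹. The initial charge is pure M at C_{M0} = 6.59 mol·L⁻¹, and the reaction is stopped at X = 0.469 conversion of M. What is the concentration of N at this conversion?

C_M = C_{M0}(1−X) = 3.499 mol·L⁻¹.
Both paths are first order in M, so the instantaneous fraction to N is constant: dC_N/d(−C_M) = k₁/(k₁+k₂) = 0.1028.
C_N = 0.1028·(C_{M0}−C_M) = 0.1028×3.091 = 0.318 mol·L⁻¹.

0.318 mol·L⁻¹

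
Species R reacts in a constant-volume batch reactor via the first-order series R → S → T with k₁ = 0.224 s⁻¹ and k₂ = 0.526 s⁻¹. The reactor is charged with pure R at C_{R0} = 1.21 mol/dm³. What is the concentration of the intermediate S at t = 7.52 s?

0.149 mol/dm³

The intermediate concentration in a first-order A→B→C sequence is C_S = k₁C_{R0}(e^(−k₁t) − e^(−k₂t))/(k₂−k₁).
e^(−k₁t) = e^(−0.224×7.52) = e^(−1.684) = 0.1855; e^(−k₂t) = e^(−3.956) = 0.01915.
C_S = 0.224×1.21/(0.526−0.224) × (0.1855−0.01915) = 0.8975×0.1664 = 0.1493 mol/dm³.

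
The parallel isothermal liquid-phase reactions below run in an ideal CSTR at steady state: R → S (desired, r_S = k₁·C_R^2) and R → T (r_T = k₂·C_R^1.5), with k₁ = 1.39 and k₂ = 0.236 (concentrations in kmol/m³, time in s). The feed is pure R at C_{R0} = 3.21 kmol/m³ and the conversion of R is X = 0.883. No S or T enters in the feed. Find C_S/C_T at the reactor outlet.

Exit C_R = C_{R0}(1−X) = 3.21×0.117 = 0.3756 kmol/m³.
A CSTR operates uniformly at the exit composition, giving r_S = 0.1961 and r_T = 0.05432 (each k·C_R^n at C_R = 0.3756).
Overall selectivity = C_S/C_T = r_Sτ/(r_Tτ) = r_S/r_T = 3.61.

3.61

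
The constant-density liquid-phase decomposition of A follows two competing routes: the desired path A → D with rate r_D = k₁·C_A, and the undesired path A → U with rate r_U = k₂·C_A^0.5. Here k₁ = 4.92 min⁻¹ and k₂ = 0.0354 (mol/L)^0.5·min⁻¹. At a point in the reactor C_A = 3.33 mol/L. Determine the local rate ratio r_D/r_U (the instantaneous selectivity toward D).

254

S_{D/U} = r_D/r_U = (k₁·C_A)/(k₂·C_A^0.5) = (k₁/k₂)·C_A^0.5.
= (4.92×3.330) / (0.0354×3.330^0.5) = 16.38/0.06460 = 254.
Since the desired path is higher order in A, keeping C_A high (PFR or concentrated feed) favours D.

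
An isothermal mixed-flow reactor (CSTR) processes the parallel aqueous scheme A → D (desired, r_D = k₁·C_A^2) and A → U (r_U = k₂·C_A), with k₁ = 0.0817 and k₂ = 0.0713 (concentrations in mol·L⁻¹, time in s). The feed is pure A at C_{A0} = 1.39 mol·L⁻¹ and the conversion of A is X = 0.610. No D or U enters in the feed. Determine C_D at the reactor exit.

0.325 mol·L⁻¹

Exit C_A = C_{A0}(1−X) = 1.39×0.390 = 0.5421 mol·L⁻¹.
A CSTR operates uniformly at the exit composition, giving r_D = 0.02401 and r_U = 0.03865 (each k·C_A^n at C_A = 0.5421).
Fraction of consumed A going to D: r_D/(r_D+r_U) = 0.3832.
C_D = 0.3832·C_{A0}·X = 0.3832×1.39×0.610 = 0.325 mol·L⁻¹.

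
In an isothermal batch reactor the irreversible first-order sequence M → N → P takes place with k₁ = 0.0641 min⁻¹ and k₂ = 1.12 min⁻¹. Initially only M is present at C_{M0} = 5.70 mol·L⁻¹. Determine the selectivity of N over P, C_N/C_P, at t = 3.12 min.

0.359

The intermediate concentration in a first-order A→B→C sequence is C_N = k₁C_{M0}(e^(−k₁t) − e^(−k₂t))/(k₂−k₁).
e^(−k₁t) = e^(−0.0641×3.12) = e^(−0.2000) = 0.8187; e^(−k₂t) = e^(−3.494) = 0.03037.
C_N = 0.0641×5.70/(1.12−0.0641) × (0.8187−0.03037) = 0.3460×0.7884 = 0.2728 mol·L⁻¹.
C_M = C_{M0}e^(−k₁t) = 4.667 mol·L⁻¹, so C_P = C_{M0}−C_M−C_N = 0.7604 mol·L⁻¹; C_N/C_P = 0.359.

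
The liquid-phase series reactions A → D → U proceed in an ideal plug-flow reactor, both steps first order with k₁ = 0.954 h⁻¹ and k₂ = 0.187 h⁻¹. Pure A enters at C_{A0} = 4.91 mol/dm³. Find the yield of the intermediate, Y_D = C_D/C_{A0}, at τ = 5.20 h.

0.462

The intermediate concentration in a first-order A→B→C sequence is C_D = k₁C_{A0}(e^(−k₁τ) − e^(−k₂τ))/(k₂−k₁).
e^(−k₁τ) = e^(−0.954×5.20) = e^(−4.961) = 0.007007; e^(−k₂τ) = e^(−0.9724) = 0.3782.
C_D = 0.954×4.91/(0.187−0.954) × (0.007007−0.3782) = (-6.107)×(-0.3712) = 2.267 mol/dm³.
Y_D = C_D/C_{A0} = 2.267/4.91 = 0.462.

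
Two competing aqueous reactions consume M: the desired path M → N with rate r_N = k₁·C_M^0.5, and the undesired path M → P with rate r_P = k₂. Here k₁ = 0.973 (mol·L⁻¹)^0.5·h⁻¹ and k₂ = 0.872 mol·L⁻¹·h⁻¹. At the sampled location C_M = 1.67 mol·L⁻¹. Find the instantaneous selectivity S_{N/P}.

S_{N/P} = r_N/r_P = (k₁·C_M^0.5)/(k₂) = (k₁/k₂)·C_M^0.5.
= (0.973×1.670^0.5) / (0.872) = 1.257/0.8720 = 1.44.
Since the desired path is higher order in M, keeping C_M high (PFR or concentrated feed) favours N.

1.44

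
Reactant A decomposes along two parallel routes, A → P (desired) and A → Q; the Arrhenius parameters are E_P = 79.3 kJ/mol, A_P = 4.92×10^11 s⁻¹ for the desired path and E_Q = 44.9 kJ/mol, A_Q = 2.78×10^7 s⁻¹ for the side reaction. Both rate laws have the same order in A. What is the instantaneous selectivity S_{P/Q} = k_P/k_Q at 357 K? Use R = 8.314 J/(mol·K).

0.164

k_P/k_Q = (A_P/A_Q)·exp[−(E_P−E_Q)/(RT)] = (A_P/A_Q)·exp[(E_Q−E_P)/(RT)].
(E_Q−E_P)/(RT) = (44.9−79.3)×10³/(8.314×357) = -34400/2968 = -11.59.
k_P/k_Q = (4.92×10^11/2.78×10^7)·exp(-11.59) = 17698 × 9.259×10^-6 = 0.164.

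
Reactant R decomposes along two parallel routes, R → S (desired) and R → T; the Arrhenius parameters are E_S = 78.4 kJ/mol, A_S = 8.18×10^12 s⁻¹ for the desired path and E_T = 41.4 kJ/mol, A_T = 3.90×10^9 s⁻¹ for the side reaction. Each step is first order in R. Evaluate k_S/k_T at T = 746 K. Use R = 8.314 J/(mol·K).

Since both paths have the same order in R, the concentration cancels and S_{S/T} = k_S/k_T = (A_S/A_T)·exp[(E_T−E_S)/(RT)].
(E_T−E_S)/(RT) = (41.4−78.4)×10³/(8.314×746) = -37000/6202 = -5.966.
k_S/k_T = (8.18×10^12/3.90×10^9)·exp(-5.966) = 2097 × 0.002566 = 5.38.
Since E_S > E_T, raising the temperature improves selectivity toward S.

5.38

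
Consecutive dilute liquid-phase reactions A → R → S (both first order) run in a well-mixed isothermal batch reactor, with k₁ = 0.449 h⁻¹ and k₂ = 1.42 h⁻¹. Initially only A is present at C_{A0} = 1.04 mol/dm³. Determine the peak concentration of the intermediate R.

For a first-order series the maximum intermediate yield is C_{R,max}/C_{A0} = (k₁/k₂)^[k₂/(k₂−k₁)].
= (0.449/1.42)^(1.42/(1.42−0.449)) = (0.3162)^(1.462) = 0.1857.
C_{R,max} = 0.1857×1.04 = 0.193 mol/dm³.

0.193 mol/dm³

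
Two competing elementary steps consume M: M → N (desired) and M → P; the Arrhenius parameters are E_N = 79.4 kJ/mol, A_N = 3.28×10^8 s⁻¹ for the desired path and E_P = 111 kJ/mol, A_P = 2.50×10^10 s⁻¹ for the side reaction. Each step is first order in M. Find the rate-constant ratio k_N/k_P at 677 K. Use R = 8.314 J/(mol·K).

k_N/k_P = (A_N/A_P)·exp[−(E_N−E_P)/(RT)] = (A_N/A_P)·exp[(E_P−E_N)/(RT)].
(E_P−E_N)/(RT) = (111−79.4)×10³/(8.314×677) = 31600/5629 = 5.614.
k_N/k_P = (3.28×10^8/2.50×10^10)·exp(5.614) = 0.01312 × 274.3 = 3.60.
Since E_N < E_P, lowering the temperature improves selectivity toward N.

3.60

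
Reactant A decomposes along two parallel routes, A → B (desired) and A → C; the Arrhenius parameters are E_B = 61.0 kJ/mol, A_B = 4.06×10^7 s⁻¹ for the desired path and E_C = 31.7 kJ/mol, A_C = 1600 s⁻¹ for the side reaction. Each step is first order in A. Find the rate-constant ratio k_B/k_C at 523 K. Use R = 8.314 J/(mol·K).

30.1

With equal orders, S_{B/C} = k_B/k_C = (A_B/A_C)·exp[(E_C−E_B)/(RT)].
(E_C−E_B)/(RT) = (31.7−61.0)×10³/(8.314×523) = -29300/4348 = -6.738.
k_B/k_C = (4.06×10^7/1600)·exp(-6.738) = 25375 × 0.001185 = 30.1.
Since E_B > E_C, raising the temperature improves selectivity toward B.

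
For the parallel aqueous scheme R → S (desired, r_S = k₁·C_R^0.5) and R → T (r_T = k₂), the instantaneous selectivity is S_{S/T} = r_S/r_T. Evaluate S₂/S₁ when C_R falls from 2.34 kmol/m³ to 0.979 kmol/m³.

0.647

S_{S/T} = (k₁/k₂)·C_R^0.5, so S₂/S₁ = (C_{R,2}/C_{R,1})^0.5.
= (0.979/2.34)^0.5 = (0.4184)^0.5 = 0.647.
Selectivity toward S falls as C_R falls — high-concentration operation is favoured.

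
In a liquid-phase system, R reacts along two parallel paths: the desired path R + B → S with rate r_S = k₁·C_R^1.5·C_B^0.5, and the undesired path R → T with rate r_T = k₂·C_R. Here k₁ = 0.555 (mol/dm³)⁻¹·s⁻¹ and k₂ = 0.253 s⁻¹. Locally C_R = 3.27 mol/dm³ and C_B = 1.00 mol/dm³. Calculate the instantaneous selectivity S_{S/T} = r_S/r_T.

3.97

S_{S/T} = r_S/r_T = (k₁·C_R^1.5·C_B^0.5)/(k₂·C_R) = (k₁/k₂)·C_R^0.5·C_B^0.5.
= (0.555×3.270^1.5×1.000^0.5) / (0.253×3.270) = 3.282/0.8273 = 3.97.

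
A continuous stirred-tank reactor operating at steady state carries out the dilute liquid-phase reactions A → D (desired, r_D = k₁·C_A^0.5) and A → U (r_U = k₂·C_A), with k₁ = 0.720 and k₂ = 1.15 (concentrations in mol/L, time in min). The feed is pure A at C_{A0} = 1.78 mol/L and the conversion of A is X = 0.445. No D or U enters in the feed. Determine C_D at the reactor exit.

Exit C_A = C_{A0}(1−X) = 1.78×0.555 = 0.9879 mol/L.
Rates in a CSTR are evaluated at the outlet concentration: r_D = 0.720×0.9879^0.5 = 0.7156, r_U = 1.15×0.9879 = 1.136.
Fraction of consumed A going to D: r_D/(r_D+r_U) = 0.3865.
C_D = 0.3865·C_{A0}·X = 0.3865×1.78×0.445 = 0.306 mol/L.

0.306 mol/L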